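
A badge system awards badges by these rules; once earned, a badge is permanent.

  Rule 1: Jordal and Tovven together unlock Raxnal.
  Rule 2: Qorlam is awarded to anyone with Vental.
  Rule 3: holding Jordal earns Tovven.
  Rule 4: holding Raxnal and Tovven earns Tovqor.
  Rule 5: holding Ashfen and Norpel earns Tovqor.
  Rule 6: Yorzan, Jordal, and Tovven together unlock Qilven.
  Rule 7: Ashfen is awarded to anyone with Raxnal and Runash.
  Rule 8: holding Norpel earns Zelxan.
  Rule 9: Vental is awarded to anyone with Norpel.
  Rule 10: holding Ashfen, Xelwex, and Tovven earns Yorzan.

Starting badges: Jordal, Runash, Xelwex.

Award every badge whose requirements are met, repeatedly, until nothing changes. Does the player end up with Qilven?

With Jordal, Tovven is earned (Rule 3).
With Jordal and Tovven, Raxnal is earned (Rule 1).
With Raxnal and Runash, Ashfen is earned (Rule 7).
With Ashfen, Xelwex, and Tovven, Yorzan is earned (Rule 10).
With Yorzan, Jordal, and Tovven, Qilven is earned (Rule 6).

Yes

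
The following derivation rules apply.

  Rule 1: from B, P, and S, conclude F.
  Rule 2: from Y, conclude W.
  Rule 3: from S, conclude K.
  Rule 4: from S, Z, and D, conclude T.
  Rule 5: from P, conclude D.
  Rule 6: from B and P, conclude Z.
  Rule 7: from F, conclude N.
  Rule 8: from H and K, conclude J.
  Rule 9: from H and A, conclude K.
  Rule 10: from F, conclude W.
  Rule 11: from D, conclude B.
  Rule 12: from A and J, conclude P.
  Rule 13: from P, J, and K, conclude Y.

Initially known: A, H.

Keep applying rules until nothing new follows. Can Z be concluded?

H and A hold, so K follows (Rule 9).
H and K hold, so J follows (Rule 8).
From A and J, Rule 12 gives P.
P holds, so D follows (Rule 5).
From D, Rule 11 gives B.
From B and P, Rule 6 gives Z.

Yes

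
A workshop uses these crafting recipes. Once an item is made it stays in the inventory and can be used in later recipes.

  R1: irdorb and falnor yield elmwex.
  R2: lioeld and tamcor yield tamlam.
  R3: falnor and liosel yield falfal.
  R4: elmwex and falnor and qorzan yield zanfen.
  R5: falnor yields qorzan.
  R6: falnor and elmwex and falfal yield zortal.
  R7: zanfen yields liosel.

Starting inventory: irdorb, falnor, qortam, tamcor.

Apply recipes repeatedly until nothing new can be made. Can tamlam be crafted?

tamlam would need lioeld and tamcor (R2), but lioeld is never obtained.

No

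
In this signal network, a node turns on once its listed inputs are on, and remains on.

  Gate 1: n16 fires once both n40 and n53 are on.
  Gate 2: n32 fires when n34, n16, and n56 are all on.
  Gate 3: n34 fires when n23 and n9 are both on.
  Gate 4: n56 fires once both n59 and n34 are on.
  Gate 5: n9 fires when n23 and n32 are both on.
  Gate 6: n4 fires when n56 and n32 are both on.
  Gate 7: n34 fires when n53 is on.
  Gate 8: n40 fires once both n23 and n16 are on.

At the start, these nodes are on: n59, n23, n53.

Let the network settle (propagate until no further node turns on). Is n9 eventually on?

n9 would need n23 and n32 (Gate 5), but n32 never turns on.

No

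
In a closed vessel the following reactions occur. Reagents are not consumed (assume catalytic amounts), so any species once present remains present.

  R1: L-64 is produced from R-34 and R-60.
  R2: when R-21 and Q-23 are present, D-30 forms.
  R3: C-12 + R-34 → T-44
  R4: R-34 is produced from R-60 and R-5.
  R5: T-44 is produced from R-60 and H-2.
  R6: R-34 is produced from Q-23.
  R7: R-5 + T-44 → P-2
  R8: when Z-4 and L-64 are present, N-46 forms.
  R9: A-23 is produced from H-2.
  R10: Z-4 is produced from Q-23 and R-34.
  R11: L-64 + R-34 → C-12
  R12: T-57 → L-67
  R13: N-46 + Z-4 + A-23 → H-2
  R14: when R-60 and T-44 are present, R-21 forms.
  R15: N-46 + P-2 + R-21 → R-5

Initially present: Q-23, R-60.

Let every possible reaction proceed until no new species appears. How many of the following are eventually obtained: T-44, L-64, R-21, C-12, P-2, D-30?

5

Q-23 present → R-34 forms (R6).
R-34 and R-60 present → L-64 forms (R1).
L-64 and R-34 present → C-12 forms (R11).
C-12 and R-34 present → T-44 forms (R3).
R-60 and T-44 present → R-21 forms (R14).
R-21 and Q-23 present → D-30 forms (R2).
T-44: reached.
L-64: reached.
R-21: reached.
C-12: reached.
P-2 would need R-5 and T-44 (R7), but R-5 never forms.
D-30: reached.
Reached: T-44, L-64, R-21, C-12, and D-30 — 5 of the 6.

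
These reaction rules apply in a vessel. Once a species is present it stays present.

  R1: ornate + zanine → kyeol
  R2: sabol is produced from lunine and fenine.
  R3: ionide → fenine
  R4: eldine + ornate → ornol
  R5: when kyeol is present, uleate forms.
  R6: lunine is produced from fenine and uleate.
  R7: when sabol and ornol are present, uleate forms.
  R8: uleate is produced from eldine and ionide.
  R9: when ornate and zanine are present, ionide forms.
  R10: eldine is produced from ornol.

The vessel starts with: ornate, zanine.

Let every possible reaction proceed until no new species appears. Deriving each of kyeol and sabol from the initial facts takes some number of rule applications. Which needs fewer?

kyeol: ornate and zanine present → kyeol forms (R1). [1 rule application]
sabol: ornate and zanine present → ionide forms (R9). ornate and zanine present → kyeol forms (R1). ionide present → fenine forms (R3). kyeol present → uleate forms (R5). fenine and uleate present → lunine forms (R6). lunine and fenine present → sabol forms (R2). [6 rule applications]
kyeol needs fewer.

kyeol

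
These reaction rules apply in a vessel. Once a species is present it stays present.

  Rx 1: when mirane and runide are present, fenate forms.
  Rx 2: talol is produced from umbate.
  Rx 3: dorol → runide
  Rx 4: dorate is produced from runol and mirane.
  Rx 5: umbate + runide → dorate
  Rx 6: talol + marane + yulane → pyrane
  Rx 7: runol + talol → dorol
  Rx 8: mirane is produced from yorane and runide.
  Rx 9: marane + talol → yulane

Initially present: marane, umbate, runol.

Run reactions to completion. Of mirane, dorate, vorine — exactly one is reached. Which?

dorate

umbate present → talol forms (Rx 2).
runol and talol present → dorol forms (Rx 7).
dorol present → runide forms (Rx 3).
umbate and runide present → dorate forms (Rx 5).
No rule produces vorine, and it is not given. mirane would need yorane and runide (Rx 8), but yorane never forms.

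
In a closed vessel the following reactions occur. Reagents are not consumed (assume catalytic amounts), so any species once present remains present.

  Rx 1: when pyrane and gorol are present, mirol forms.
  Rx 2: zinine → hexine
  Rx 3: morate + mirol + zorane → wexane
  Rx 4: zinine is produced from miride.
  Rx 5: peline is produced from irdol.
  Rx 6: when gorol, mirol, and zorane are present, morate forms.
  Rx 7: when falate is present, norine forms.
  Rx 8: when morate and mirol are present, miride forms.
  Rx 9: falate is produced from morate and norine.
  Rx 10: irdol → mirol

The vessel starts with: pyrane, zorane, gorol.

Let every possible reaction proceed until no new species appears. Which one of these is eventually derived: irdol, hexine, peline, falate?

pyrane and gorol present → mirol forms (Rx 1).
gorol, mirol, and zorane present → morate forms (Rx 6).
morate and mirol present → miride forms (Rx 8).
miride present → zinine forms (Rx 4).
zinine present → hexine forms (Rx 2).
falate would need morate and norine (Rx 9), but norine never forms. No rule produces irdol, and it is not given. peline would need irdol (Rx 5), but irdol never forms.

hexine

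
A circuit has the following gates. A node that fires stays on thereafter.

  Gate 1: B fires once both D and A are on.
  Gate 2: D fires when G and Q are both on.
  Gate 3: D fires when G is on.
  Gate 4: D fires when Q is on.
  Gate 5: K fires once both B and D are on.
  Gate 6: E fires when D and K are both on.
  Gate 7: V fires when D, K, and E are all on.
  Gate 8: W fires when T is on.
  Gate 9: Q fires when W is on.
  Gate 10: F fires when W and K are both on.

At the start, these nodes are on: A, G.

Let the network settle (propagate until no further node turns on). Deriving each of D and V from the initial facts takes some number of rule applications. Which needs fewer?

D

D: Gate 3: G on → D on. [1 rule application]
V: Gate 3: G on → D on. Gate 1: D and A on → B on. B and D are on, so K fires (Gate 5). D and K are on, so E fires (Gate 6). Gate 7: D, K, and E on → V on. [5 rule applications]
D needs fewer.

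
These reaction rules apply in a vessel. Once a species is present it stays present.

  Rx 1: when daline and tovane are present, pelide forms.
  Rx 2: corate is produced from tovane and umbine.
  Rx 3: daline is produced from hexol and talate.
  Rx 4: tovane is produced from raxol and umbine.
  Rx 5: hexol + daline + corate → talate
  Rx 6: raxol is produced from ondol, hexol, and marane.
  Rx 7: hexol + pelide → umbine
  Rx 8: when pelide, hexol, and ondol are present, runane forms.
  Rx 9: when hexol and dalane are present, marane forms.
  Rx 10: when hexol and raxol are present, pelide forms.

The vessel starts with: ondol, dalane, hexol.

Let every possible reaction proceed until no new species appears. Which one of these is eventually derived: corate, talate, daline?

hexol and dalane present → marane forms (Rx 9).
ondol, hexol, and marane present → raxol forms (Rx 6).
hexol and raxol present → pelide forms (Rx 10).
hexol and pelide present → umbine forms (Rx 7).
raxol and umbine present → tovane forms (Rx 4).
tovane and umbine present → corate forms (Rx 2).
daline would need hexol and talate (Rx 3), but talate never forms. talate would need hexol, daline, and corate (Rx 5), but daline never forms.

corate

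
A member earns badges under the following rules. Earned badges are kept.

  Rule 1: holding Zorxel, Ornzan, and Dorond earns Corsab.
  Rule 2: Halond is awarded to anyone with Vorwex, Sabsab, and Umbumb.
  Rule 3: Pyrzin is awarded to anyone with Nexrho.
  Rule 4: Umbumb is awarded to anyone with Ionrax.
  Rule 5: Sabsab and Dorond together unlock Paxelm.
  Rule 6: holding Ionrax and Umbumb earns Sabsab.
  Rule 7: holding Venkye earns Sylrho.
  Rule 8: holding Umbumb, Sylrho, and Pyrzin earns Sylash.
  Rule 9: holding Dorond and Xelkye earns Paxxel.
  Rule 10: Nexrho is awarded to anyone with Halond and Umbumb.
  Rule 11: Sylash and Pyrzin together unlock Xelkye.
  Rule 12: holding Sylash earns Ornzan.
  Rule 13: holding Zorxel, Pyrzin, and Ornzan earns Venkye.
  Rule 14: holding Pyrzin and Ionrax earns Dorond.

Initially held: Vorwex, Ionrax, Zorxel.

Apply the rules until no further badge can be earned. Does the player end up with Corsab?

Corsab would need Zorxel, Ornzan, and Dorond (Rule 1), but Ornzan is never earned.

No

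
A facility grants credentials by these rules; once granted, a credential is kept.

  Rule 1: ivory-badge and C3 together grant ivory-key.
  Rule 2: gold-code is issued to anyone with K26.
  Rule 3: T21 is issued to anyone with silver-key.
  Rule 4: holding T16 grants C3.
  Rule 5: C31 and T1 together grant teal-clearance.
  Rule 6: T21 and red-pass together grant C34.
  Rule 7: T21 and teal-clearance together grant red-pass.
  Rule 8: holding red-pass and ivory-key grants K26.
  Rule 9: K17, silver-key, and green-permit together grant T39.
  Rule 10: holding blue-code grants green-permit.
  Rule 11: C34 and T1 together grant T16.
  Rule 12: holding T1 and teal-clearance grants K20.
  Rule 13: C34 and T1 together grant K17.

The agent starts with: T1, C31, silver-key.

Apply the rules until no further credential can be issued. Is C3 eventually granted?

Holding C31 and T1 grants teal-clearance (Rule 5).
Holding silver-key grants T21 (Rule 3).
Holding T21 and teal-clearance grants red-pass (Rule 7).
Holding T21 and red-pass grants C34 (Rule 6).
Holding C34 and T1 grants T16 (Rule 11).
Holding T16 grants C3 (Rule 4).

Yes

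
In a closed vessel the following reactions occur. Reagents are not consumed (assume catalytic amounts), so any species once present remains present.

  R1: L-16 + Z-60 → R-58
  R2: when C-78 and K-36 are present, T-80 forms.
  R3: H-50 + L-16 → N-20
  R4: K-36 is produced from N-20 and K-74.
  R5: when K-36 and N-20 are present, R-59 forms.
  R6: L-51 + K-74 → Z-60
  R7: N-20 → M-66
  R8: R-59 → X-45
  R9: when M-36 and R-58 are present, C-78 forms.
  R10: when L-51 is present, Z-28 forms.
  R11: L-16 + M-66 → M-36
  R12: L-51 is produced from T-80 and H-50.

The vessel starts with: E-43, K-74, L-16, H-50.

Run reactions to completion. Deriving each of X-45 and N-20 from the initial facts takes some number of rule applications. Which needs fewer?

N-20

N-20: H-50 and L-16 present → N-20 forms (R3). [1 rule application]
X-45: H-50 and L-16 present → N-20 forms (R3). N-20 and K-74 present → K-36 forms (R4). K-36 and N-20 present → R-59 forms (R5). R-59 present → X-45 forms (R8). [4 rule applications]
N-20 needs fewer.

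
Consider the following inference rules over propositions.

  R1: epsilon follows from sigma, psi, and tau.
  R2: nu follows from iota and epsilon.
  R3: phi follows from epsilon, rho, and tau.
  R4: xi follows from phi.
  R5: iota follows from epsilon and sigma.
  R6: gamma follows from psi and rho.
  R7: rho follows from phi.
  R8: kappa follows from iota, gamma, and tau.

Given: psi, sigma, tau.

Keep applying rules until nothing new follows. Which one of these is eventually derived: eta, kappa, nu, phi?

nu

From sigma, psi, and tau, R1 gives epsilon.
epsilon and sigma hold, so iota follows (R5).
iota and epsilon hold, so nu follows (R2).
phi would need epsilon, rho, and tau (R3), but rho is never established. kappa would need iota, gamma, and tau (R8), but gamma is never established. No rule produces eta, and it is not given.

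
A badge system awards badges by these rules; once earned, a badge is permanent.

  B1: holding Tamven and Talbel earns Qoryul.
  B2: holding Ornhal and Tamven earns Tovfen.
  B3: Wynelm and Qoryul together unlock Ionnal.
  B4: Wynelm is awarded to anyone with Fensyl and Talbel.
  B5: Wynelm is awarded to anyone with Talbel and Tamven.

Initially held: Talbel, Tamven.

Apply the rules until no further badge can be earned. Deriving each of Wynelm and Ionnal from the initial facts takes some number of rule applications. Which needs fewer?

Wynelm: With Talbel and Tamven, Wynelm is earned (B5). [1 rule application]
Ionnal: With Tamven and Talbel, Qoryul is earned (B1). With Talbel and Tamven, Wynelm is earned (B5). With Wynelm and Qoryul, Ionnal is earned (B3). [3 rule applications]
Wynelm needs fewer.

Wynelm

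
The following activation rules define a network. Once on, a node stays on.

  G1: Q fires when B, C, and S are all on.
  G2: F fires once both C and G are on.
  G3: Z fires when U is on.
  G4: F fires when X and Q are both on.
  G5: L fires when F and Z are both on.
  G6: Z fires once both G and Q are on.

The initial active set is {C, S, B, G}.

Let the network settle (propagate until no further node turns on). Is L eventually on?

Yes

G1: B, C, and S on → Q on.
G2: C and G on → F on.
G and Q are on, so Z fires (G6).
F and Z are on, so L fires (G5).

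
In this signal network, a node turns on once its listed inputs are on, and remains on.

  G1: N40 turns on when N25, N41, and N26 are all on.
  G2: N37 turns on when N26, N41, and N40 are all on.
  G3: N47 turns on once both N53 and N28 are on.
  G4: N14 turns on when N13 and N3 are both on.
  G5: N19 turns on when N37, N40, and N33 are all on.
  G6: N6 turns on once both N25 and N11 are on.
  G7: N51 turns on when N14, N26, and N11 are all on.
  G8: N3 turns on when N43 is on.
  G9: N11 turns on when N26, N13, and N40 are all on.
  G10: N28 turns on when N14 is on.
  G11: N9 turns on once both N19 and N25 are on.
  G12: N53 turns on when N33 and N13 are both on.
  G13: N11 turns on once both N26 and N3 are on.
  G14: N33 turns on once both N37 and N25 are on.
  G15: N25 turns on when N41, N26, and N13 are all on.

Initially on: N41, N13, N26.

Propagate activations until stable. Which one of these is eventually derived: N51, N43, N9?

N41, N26, and N13 are on, so N25 turns on (G15).
G1: N25, N41, and N26 on → N40 on.
N26, N41, and N40 are on, so N37 turns on (G2).
G14: N37 and N25 on → N33 on.
G5: N37, N40, and N33 on → N19 on.
G11: N19 and N25 on → N9 on.
No rule produces N43, and it is not given. N51 would need N14, N26, and N11 (G7), but N14 never turns on.

N9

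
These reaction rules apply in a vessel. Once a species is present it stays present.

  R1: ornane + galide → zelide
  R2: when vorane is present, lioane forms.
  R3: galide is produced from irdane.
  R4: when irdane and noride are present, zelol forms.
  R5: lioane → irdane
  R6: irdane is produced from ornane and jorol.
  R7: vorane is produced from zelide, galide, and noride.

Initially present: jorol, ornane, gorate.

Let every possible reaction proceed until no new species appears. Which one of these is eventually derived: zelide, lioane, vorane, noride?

ornane and jorol present → irdane forms (R6).
irdane present → galide forms (R3).
ornane and galide present → zelide forms (R1).
lioane would need vorane (R2), but vorane never forms. No rule produces noride, and it is not given. vorane would need zelide, galide, and noride (R7), but noride never forms.

zelide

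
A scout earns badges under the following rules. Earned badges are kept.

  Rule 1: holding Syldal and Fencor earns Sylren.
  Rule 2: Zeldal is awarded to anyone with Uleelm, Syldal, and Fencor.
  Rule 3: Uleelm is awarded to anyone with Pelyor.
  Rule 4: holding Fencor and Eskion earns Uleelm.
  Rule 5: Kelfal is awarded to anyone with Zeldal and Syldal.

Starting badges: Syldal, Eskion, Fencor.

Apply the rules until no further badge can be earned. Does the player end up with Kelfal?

With Fencor and Eskion, Uleelm is earned (Rule 4).
With Uleelm, Syldal, and Fencor, Zeldal is earned (Rule 2).
With Zeldal and Syldal, Kelfal is earned (Rule 5).

Yes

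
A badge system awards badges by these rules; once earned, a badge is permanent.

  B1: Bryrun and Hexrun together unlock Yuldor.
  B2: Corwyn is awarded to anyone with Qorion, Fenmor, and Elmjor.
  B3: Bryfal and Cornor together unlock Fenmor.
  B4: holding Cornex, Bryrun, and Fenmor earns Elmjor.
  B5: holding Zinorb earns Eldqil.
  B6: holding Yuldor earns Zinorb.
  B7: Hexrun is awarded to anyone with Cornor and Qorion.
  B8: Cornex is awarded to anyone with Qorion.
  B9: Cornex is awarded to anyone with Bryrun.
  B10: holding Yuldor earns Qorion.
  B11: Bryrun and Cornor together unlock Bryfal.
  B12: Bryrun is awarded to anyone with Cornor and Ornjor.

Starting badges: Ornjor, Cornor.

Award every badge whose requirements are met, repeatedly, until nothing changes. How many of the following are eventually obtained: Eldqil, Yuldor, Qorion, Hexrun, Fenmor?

With Cornor and Ornjor, Bryrun is earned (B12).
With Bryrun and Cornor, Bryfal is earned (B11).
With Bryfal and Cornor, Fenmor is earned (B3).
Eldqil would need Zinorb (B5), but Zinorb is never earned.
Yuldor would need Bryrun and Hexrun (B1), but Hexrun is never earned.
Qorion would need Yuldor (B10), but Yuldor is never earned.
Hexrun would need Cornor and Qorion (B7), but Qorion is never earned.
Fenmor: reached.
Reached: Fenmor — 1 of the 5.

1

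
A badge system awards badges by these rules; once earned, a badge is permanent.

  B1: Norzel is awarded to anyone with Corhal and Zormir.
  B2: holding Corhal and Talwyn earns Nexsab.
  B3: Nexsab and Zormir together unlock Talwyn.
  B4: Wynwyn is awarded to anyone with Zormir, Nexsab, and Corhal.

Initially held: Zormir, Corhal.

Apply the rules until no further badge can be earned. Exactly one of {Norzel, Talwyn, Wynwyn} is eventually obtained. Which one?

With Corhal and Zormir, Norzel is earned (B1).
Talwyn would need Nexsab and Zormir (B3), but Nexsab is never earned. Wynwyn would need Zormir, Nexsab, and Corhal (B4), but Nexsab is never earned.

Norzel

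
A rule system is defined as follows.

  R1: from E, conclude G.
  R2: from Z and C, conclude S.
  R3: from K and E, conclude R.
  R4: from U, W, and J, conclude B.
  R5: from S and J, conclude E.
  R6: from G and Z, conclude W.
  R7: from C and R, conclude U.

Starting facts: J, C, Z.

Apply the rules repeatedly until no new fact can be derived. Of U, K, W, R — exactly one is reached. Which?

Z and C hold, so S follows (R2).
From S and J, R5 gives E.
From E, R1 gives G.
G and Z hold, so W follows (R6).
No rule produces K, and it is not given. R would need K and E (R3), but K is never established. U would need C and R (R7), but R is never established.

W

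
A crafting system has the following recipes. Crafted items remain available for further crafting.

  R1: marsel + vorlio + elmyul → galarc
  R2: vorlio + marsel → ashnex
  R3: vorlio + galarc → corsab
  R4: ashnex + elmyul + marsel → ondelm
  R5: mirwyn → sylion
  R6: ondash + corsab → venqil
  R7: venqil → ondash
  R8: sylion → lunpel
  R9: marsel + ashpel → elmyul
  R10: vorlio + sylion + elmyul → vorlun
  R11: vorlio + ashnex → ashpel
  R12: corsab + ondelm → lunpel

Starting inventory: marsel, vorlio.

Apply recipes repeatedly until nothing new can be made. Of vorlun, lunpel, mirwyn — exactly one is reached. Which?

lunpel

vorlio + marsel → ashnex (R2).
vorlio + ashnex → ashpel (R11).
Using R9, marsel and ashpel make elmyul.
Using R4, ashnex, elmyul, and marsel make ondelm.
marsel + vorlio + elmyul → galarc (R1).
Using R3, vorlio and galarc make corsab.
corsab + ondelm → lunpel (R12).
vorlun would need vorlio, sylion, and elmyul (R10), but sylion is never obtained. No rule produces mirwyn, and it is not given.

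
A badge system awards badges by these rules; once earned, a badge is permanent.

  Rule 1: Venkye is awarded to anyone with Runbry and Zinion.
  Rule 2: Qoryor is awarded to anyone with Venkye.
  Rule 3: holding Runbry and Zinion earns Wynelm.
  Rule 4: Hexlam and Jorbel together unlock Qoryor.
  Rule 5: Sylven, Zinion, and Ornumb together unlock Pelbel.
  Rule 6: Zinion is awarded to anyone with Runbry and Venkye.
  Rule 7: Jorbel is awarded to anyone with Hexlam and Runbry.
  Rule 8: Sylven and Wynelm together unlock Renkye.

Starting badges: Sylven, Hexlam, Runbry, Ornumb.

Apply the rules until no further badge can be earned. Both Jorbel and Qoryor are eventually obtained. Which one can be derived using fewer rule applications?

Jorbel: With Hexlam and Runbry, Jorbel is earned (Rule 7). [1 rule application]
Qoryor: With Hexlam and Runbry, Jorbel is earned (Rule 7). With Hexlam and Jorbel, Qoryor is earned (Rule 4). [2 rule applications]
Jorbel needs fewer.

Jorbel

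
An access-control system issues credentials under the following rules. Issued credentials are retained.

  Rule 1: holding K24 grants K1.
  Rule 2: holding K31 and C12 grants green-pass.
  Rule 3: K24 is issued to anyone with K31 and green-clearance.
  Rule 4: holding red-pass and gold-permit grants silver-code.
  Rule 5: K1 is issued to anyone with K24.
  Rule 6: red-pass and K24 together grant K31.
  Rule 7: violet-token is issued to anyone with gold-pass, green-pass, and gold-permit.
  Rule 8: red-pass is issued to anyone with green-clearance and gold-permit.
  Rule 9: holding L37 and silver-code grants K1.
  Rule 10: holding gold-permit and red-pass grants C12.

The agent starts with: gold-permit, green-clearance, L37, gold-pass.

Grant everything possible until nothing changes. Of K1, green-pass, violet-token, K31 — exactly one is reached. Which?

Holding green-clearance and gold-permit grants red-pass (Rule 8).
Holding red-pass and gold-permit grants silver-code (Rule 4).
Holding L37 and silver-code grants K1 (Rule 9).
green-pass would need K31 and C12 (Rule 2), but K31 is never granted. violet-token would need gold-pass, green-pass, and gold-permit (Rule 7), but green-pass is never granted. K31 would need red-pass and K24 (Rule 6), but K24 is never granted.

K1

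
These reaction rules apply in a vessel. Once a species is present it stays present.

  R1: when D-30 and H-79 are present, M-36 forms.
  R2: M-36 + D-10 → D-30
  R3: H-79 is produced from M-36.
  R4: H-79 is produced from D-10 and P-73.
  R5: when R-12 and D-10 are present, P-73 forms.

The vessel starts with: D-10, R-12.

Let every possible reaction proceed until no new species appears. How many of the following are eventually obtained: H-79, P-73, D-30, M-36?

2

R-12 and D-10 present → P-73 forms (R5).
D-10 and P-73 present → H-79 forms (R4).
H-79: reached.
P-73: reached.
D-30 would need M-36 and D-10 (R2), but M-36 never forms.
M-36 would need D-30 and H-79 (R1), but D-30 never forms.
Reached: H-79 and P-73 — 2 of the 4.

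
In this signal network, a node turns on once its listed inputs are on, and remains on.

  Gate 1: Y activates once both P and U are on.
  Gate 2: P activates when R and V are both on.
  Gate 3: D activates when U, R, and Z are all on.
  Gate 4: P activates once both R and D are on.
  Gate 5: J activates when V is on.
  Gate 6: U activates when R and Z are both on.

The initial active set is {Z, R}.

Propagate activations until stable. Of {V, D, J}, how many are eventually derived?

1

Gate 6: R and Z on → U on.
U, R, and Z are on, so D activates (Gate 3).
No rule produces V, and it is not given.
D: reached.
J would need V (Gate 5), but V never turns on.
Reached: D — 1 of the 3.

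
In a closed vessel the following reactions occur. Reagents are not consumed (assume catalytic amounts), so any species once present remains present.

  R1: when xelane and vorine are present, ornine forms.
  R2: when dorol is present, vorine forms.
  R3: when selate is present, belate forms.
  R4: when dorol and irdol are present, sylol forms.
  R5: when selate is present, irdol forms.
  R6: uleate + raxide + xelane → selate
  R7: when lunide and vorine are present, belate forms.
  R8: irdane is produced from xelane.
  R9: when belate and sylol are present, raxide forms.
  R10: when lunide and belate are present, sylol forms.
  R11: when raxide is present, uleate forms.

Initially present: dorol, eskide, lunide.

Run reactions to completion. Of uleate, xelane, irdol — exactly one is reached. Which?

uleate

dorol present → vorine forms (R2).
lunide and vorine present → belate forms (R7).
lunide and belate present → sylol forms (R10).
belate and sylol present → raxide forms (R9).
raxide present → uleate forms (R11).
No rule produces xelane, and it is not given. irdol would need selate (R5), but selate never forms.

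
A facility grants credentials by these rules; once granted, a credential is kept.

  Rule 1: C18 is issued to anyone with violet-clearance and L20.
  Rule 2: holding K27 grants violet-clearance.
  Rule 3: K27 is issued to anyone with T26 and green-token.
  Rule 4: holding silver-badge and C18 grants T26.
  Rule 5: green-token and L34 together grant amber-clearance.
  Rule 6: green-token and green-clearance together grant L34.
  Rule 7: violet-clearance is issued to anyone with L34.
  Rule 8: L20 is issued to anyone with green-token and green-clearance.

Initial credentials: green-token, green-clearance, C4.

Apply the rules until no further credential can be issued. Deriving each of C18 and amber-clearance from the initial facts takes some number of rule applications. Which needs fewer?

amber-clearance: Holding green-token and green-clearance grants L34 (Rule 6). Holding green-token and L34 grants amber-clearance (Rule 5). [2 rule applications]
C18: Holding green-token and green-clearance grants L34 (Rule 6). Holding green-token and green-clearance grants L20 (Rule 8). Holding L34 grants violet-clearance (Rule 7). Holding violet-clearance and L20 grants C18 (Rule 1). [4 rule applications]
amber-clearance needs fewer.

amber-clearance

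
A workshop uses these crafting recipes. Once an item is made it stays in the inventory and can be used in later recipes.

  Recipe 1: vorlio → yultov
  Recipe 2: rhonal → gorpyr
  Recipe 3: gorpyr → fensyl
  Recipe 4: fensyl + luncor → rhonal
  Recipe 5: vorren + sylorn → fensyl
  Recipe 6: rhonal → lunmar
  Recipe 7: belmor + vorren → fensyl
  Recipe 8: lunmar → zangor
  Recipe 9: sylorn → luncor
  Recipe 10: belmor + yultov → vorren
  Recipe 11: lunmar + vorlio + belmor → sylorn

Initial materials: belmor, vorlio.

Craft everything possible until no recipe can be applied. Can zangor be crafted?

zangor would need lunmar (Recipe 8), but lunmar is never obtained.

No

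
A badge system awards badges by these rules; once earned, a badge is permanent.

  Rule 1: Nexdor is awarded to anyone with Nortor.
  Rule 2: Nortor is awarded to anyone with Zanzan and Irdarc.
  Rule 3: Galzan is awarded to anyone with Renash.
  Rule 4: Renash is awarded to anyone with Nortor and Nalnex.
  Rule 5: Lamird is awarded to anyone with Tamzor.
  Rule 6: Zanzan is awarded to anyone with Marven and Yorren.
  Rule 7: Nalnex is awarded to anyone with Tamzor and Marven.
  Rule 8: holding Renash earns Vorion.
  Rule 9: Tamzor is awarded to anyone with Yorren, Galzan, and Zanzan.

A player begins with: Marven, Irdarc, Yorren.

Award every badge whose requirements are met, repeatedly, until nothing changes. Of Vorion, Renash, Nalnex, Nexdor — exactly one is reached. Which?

With Marven and Yorren, Zanzan is earned (Rule 6).
With Zanzan and Irdarc, Nortor is earned (Rule 2).
With Nortor, Nexdor is earned (Rule 1).
Renash would need Nortor and Nalnex (Rule 4), but Nalnex is never earned. Nalnex would need Tamzor and Marven (Rule 7), but Tamzor is never earned. Vorion would need Renash (Rule 8), but Renash is never earned.

Nexdor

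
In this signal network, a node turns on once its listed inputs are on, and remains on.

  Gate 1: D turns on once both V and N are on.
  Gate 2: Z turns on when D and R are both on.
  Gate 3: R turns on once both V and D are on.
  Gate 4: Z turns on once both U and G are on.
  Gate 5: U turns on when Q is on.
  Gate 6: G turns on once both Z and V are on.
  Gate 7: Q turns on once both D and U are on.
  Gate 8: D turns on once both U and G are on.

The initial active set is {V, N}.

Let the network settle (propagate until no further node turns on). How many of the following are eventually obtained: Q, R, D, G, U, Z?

4

Gate 1: V and N on → D on.
V and D are on, so R turns on (Gate 3).
D and R are on, so Z turns on (Gate 2).
Gate 6: Z and V on → G on.
Q would need D and U (Gate 7), but U never turns on.
R: reached.
D: reached.
G: reached.
U would need Q (Gate 5), but Q never turns on.
Z: reached.
Reached: R, D, G, and Z — 4 of the 6.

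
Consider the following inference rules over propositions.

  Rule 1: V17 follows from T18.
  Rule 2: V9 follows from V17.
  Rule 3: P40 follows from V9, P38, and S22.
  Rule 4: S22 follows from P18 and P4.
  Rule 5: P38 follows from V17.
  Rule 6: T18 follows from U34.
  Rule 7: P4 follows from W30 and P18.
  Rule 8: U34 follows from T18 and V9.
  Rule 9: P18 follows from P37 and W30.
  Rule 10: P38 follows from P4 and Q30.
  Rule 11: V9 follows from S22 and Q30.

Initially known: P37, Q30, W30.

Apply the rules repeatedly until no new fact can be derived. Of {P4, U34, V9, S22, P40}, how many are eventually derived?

From P37 and W30, Rule 9 gives P18.
From W30 and P18, Rule 7 gives P4.
P4 and Q30 hold, so P38 follows (Rule 10).
P18 and P4 hold, so S22 follows (Rule 4).
S22 and Q30 hold, so V9 follows (Rule 11).
From V9, P38, and S22, Rule 3 gives P40.
P4: reached.
U34 would need T18 and V9 (Rule 8), but T18 is never established.
V9: reached.
S22: reached.
P40: reached.
Reached: P4, V9, S22, and P40 — 4 of the 5.

4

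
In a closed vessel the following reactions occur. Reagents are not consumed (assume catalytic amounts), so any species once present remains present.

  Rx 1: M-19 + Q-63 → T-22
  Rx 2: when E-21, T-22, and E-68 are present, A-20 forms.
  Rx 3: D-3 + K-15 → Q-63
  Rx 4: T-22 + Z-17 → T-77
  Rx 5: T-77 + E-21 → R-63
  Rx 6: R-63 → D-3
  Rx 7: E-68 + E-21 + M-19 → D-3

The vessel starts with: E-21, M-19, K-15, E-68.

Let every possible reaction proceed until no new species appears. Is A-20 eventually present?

E-68, E-21, and M-19 present → D-3 forms (Rx 7).
D-3 and K-15 present → Q-63 forms (Rx 3).
M-19 and Q-63 present → T-22 forms (Rx 1).
E-21, T-22, and E-68 present → A-20 forms (Rx 2).

Yes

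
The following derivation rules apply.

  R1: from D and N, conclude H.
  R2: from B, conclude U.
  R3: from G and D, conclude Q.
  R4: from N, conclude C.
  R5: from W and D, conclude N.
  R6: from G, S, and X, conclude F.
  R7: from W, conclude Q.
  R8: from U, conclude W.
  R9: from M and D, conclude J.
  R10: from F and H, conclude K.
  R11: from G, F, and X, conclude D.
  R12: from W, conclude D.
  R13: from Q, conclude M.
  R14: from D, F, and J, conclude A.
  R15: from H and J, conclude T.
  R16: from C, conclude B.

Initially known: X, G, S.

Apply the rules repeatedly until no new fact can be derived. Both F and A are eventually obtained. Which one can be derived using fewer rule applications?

F: From G, S, and X, R6 gives F. [1 rule application]
A: G, S, and X hold, so F follows (R6). From G, F, and X, R11 gives D. G and D hold, so Q follows (R3). From Q, R13 gives M. From M and D, R9 gives J. From D, F, and J, R14 gives A. [6 rule applications]
F needs fewer.

F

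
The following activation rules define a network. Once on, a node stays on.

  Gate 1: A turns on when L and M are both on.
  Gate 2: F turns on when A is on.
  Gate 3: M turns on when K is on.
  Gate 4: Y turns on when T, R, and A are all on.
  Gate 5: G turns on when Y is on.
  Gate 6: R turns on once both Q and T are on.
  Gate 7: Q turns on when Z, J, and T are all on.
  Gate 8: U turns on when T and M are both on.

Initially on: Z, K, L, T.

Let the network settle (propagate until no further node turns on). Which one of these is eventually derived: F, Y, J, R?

K is on, so M turns on (Gate 3).
L and M are on, so A turns on (Gate 1).
Gate 2: A on → F on.
Y would need T, R, and A (Gate 4), but R never turns on. No rule produces J, and it is not given. R would need Q and T (Gate 6), but Q never turns on.

F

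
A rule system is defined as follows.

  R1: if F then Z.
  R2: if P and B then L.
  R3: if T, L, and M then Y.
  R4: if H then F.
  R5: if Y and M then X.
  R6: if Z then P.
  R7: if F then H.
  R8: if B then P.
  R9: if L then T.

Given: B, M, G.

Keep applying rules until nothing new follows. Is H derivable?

H would need F (R7), but F is never established.

No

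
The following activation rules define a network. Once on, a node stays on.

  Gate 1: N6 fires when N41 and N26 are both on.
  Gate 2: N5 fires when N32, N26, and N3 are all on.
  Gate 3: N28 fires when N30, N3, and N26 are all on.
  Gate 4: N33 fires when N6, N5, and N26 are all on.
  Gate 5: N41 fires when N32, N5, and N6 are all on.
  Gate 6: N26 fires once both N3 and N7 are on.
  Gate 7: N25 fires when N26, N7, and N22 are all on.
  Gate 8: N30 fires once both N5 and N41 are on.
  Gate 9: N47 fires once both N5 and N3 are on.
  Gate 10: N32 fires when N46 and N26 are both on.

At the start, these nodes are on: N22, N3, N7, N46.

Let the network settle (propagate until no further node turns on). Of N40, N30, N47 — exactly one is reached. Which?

N47

Gate 6: N3 and N7 on → N26 on.
Gate 10: N46 and N26 on → N32 on.
Gate 2: N32, N26, and N3 on → N5 on.
Gate 9: N5 and N3 on → N47 on.
N30 would need N5 and N41 (Gate 8), but N41 never turns on. No rule produces N40, and it is not given.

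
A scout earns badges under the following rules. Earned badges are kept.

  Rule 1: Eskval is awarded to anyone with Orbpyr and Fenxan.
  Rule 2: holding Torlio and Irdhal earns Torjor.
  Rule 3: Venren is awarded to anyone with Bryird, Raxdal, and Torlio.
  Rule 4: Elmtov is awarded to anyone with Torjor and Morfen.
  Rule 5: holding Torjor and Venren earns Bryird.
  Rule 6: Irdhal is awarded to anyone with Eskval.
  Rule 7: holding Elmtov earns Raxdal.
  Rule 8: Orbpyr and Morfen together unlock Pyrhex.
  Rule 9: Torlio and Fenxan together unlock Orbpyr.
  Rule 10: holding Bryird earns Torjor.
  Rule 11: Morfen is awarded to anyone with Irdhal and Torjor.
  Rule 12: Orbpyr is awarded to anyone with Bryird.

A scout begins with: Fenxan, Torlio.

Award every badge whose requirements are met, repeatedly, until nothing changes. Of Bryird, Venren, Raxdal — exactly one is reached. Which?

With Torlio and Fenxan, Orbpyr is earned (Rule 9).
With Orbpyr and Fenxan, Eskval is earned (Rule 1).
With Eskval, Irdhal is earned (Rule 6).
With Torlio and Irdhal, Torjor is earned (Rule 2).
With Irdhal and Torjor, Morfen is earned (Rule 11).
With Torjor and Morfen, Elmtov is earned (Rule 4).
With Elmtov, Raxdal is earned (Rule 7).
Bryird would need Torjor and Venren (Rule 5), but Venren is never earned. Venren would need Bryird, Raxdal, and Torlio (Rule 3), but Bryird is never earned.

Raxdal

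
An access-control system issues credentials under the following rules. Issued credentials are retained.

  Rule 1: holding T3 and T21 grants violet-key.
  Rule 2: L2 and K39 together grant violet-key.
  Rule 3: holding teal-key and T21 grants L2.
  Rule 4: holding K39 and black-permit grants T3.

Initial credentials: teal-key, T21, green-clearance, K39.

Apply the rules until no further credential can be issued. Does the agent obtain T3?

T3 would need K39 and black-permit (Rule 4), but black-permit is never granted.

No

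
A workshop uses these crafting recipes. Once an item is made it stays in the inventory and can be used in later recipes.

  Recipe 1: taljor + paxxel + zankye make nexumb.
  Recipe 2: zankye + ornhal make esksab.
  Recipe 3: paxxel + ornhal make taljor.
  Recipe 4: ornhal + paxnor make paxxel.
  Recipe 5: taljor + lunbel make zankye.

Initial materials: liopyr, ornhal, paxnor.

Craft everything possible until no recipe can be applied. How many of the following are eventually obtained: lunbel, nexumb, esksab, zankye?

0

No rule produces lunbel, and it is not given.
nexumb would need taljor, paxxel, and zankye (Recipe 1), but zankye is never obtained.
esksab would need zankye and ornhal (Recipe 2), but zankye is never obtained.
zankye would need taljor and lunbel (Recipe 5), but lunbel is never obtained.
None of the 4 are reached.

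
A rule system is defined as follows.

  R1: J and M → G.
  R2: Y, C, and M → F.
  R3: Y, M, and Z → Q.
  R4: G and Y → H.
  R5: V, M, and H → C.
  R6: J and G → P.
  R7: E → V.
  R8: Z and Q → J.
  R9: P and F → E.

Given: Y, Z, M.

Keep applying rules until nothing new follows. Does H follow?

Y, M, and Z hold, so Q follows (R3).
From Z and Q, R8 gives J.
J and M hold, so G follows (R1).
From G and Y, R4 gives H.

Yes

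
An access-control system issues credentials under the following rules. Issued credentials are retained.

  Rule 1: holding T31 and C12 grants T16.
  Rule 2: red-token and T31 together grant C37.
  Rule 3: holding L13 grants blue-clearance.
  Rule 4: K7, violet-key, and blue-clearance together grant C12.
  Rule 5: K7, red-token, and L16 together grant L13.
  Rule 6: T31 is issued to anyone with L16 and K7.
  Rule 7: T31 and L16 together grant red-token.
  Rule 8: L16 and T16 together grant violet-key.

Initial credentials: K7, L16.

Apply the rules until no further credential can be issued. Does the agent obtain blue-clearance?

Holding L16 and K7 grants T31 (Rule 6).
Holding T31 and L16 grants red-token (Rule 7).
Holding K7, red-token, and L16 grants L13 (Rule 5).
Holding L13 grants blue-clearance (Rule 3).

Yes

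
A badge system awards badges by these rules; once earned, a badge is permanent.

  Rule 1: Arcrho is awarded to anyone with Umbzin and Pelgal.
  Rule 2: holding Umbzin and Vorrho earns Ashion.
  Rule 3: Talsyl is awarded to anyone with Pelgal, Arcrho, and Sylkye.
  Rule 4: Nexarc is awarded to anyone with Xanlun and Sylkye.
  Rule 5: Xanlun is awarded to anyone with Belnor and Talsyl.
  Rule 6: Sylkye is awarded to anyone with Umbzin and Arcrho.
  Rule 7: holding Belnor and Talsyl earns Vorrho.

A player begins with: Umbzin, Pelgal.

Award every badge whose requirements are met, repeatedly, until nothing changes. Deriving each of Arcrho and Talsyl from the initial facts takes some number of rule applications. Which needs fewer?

Arcrho

Arcrho: With Umbzin and Pelgal, Arcrho is earned (Rule 1). [1 rule application]
Talsyl: With Umbzin and Pelgal, Arcrho is earned (Rule 1). With Umbzin and Arcrho, Sylkye is earned (Rule 6). With Pelgal, Arcrho, and Sylkye, Talsyl is earned (Rule 3). [3 rule applications]
Arcrho needs fewer.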